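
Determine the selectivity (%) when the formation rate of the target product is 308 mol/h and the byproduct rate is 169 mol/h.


Selectivity = desired / (desired + undesired) * 100
Total products = 308 + 169 = 477 mol/h
S = 308 / 477 * 100
= 0.6457 * 100
= 64.57 %

64.57 %


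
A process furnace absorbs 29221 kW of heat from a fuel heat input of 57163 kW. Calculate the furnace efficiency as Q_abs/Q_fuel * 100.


Furnace efficiency = Q_absorbed / Q_fuel * 100
= 29221 / 57163 * 100 = 51.12

51.12 %


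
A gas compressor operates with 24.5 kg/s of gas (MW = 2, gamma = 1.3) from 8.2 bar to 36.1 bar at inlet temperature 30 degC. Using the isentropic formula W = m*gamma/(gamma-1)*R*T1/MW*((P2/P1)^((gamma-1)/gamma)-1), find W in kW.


Isentropic work: W = m*(gamma/(gamma-1))*(R*T1/MW)*((P2/P1)^((gamma-1)/gamma) - 1)
T1 = 30 + 273.15 = 303.15 K
Pressure ratio = 36.1 / 8.2 = 4.40244
Exponent = (1.3 - 1)/1.3 = 0.230769
(P2/P1)^exp - 1 = 4.40244^0.230769 - 1 = 0.407811
W = 24.5 * 1.3 / 0.3 * 8.314 * 303.15 / 2 * 0.407811 = 54560

54560 kW


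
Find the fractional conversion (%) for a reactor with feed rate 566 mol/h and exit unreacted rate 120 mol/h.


X = (F_in - F_out) / F_in * 100
Moles reacted = 566 - 120 = 446
X = 446 / 566 * 100
= 0.7880 * 100
= 78.80 %

78.80 %


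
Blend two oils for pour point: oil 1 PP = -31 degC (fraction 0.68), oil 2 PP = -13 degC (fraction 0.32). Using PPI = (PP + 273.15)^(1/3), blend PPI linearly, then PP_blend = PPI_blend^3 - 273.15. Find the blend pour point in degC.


PPI_1 = (-31 + 273.15)^(1/3) = 6.232967
PPI_2 = (-13 + 273.15)^(1/3) = 6.383731
PPI_blend = 0.68 * 6.232967 + 0.32 * 6.383731 = 6.281211
PP_blend = 6.281211^3 - 273.15 = 247.8165 - 273.15 = -25.33

-25.33 degC


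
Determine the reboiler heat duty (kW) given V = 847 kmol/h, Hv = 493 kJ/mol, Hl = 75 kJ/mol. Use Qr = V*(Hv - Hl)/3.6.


Qr = 847 * (493 - 75) / 3.6 = 847 * 418 / 3.6 = 98350

98350 kW


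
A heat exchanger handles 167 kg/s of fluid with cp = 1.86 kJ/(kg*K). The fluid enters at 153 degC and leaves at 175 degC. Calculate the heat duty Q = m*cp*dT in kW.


Q = m_dot * cp * delta_T
delta_T = 175 - 153 = 22 K
Q = 167 * 1.86 * 22
= 310.62 * 22
= 6833.64 kW

6833.64 kW


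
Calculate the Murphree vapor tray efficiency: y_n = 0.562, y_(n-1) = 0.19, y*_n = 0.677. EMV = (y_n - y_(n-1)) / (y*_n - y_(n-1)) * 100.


Murphree vapor efficiency: EMV = (y_n - y_(n-1)) / (y*_n - y_(n-1)) * 100
EMV = (0.562 - 0.19) / (0.677 - 0.19) * 100 = 0.372 / 0.487 * 100 = 76.39

76.39 %


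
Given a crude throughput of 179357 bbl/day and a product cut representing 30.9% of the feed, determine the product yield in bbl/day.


Crude throughput = 179357 bbl/day
Fraction yield = 30.9%
yield = throughput * fraction / 100
yield = 179357 * 30.9 / 100 = 55421.313

55421.313 bbl/day


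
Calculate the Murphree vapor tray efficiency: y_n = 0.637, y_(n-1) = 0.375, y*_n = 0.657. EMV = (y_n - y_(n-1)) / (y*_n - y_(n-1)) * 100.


Murphree vapor efficiency: EMV = (y_n - y_(n-1)) / (y*_n - y_(n-1)) * 100
EMV = (0.637 - 0.375) / (0.657 - 0.375) * 100 = 0.262 / 0.282 * 100 = 92.91

92.91 %


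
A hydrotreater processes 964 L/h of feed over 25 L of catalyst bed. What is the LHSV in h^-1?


LHSV = volumetric feed rate / catalyst volume
= 964 L/h / 25 L
= 38.56 h^-1

38.56 h^-1


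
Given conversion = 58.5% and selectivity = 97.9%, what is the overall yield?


Overall yield = conversion (%) * selectivity (%) / 100
Conversion = 58.5%, Selectivity = 97.9%
Y = 58.5 * 97.9 / 100
= 57.2715 %

57.2715 %


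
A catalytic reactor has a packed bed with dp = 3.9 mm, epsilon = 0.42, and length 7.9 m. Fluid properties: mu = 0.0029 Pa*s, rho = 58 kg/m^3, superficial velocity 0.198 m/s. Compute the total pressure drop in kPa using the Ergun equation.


dp = 3.9 mm = 0.0039 m
Viscous term = 150*0.0029*0.198*(1-0.42)^2 / (0.0039^2*0.42^3) = 25711.9
Inertial term = 1.75*58*0.198^2*(1-0.42) / (0.0039*0.42^3) = 7987.52
dP/L = 25711.9 + 7987.52 = 33699.4 Pa/m
dP = 33699.4 * 7.9 / 1000 = 266.2 kPa

266.2 kPa


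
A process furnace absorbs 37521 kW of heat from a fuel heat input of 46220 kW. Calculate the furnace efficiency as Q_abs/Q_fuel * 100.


Furnace efficiency = Q_absorbed / Q_fuel * 100
= 37521 / 46220 * 100 = 81.18

81.18 %


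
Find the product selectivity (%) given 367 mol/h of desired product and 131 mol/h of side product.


Selectivity = desired / (desired + undesired) * 100
Total products = 367 + 131 = 498 mol/h
S = 367 / 498 * 100
= 0.7369 * 100
= 73.69 %

73.69 %


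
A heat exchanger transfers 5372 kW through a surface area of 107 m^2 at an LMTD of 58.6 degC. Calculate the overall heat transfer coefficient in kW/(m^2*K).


From Q = U*A*LMTD, U = Q / (A * LMTD)
U = 5372 / (107 * 58.6) = 5372 / 6270.2 = 0.8568

0.8568 kW/(m^2*K)


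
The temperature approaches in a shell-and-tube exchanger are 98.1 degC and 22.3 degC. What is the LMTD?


LMTD = (dT1 - dT2) / ln(dT1/dT2)
= (98.1 - 22.3) / ln(98.1 / 22.3) = 75.8 / 1.4814 = 51.17

51.17 degC


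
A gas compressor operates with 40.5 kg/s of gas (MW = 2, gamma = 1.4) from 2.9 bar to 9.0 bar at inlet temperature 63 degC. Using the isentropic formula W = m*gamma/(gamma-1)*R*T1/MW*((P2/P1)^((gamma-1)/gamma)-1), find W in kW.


Isentropic work: W = m*(gamma/(gamma-1))*(R*T1/MW)*((P2/P1)^((gamma-1)/gamma) - 1)
T1 = 63 + 273.15 = 336.15 K
Pressure ratio = 9.0 / 2.9 = 3.10345
Exponent = (1.4 - 1)/1.4 = 0.285714
(P2/P1)^exp - 1 = 3.10345^0.285714 - 1 = 0.38206
W = 40.5 * 1.4 / 0.4 * 8.314 * 336.15 / 2 * 0.38206 = 75680

75680 kW


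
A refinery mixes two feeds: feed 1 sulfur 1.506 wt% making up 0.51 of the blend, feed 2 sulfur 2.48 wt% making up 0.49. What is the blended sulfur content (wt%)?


Linear sulfur blending: S_blend = x1*S1 + x2*S2
Contribution 1: 0.51 * 1.506 = 0.76806 wt%
Contribution 2: 0.49 * 2.48 = 1.2152 wt%
S_blend = 0.76806 + 1.2152 = 1.98326

1.98326 wt%


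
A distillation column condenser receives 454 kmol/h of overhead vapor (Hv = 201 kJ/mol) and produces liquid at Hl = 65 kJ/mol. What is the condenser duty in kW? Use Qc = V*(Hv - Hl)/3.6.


Qc = 454 * (201 - 65) / 3.6 = 454 * 136 / 3.6 = 17150

17150 kW


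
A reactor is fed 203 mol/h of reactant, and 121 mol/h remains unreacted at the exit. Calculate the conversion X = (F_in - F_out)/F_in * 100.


X = (F_in - F_out) / F_in * 100
Moles reacted = 203 - 121 = 82
X = 82 / 203 * 100
= 0.4039 * 100
= 40.39 %

40.39 %


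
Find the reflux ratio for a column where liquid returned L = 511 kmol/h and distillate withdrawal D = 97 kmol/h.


Reflux ratio definition: R = L / D (liquid returned / distillate withdrawn)
L = 511 kmol/h, D = 97 kmol/h
R = 511 / 97 = 5.268

5.268


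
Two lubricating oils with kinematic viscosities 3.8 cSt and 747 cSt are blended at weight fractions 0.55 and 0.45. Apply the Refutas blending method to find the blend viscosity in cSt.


Refutas method: VBN_i = 14.534*ln(ln(visc_i + 0.8)) + 10.975, blended linearly by mass fraction; since VBN is linear in VBI_i = ln(ln(visc_i + 0.8)) and the fractions sum to 1, blend VBI directly: visc = exp(exp(VBI_blend)) - 0.8
VBI_1 = ln(ln(3.8 + 0.8)) = 0.422687
VBI_2 = ln(ln(747 + 0.8)) = 1.88966
VBI_blend = 0.55 * 0.422687 + 0.45 * 1.88966 = 1.08282
visc_blend = exp(exp(1.08282)) - 0.8 = 18.36

18.36 cSt


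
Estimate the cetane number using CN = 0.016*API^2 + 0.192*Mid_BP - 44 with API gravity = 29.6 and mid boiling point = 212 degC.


CN = 0.016 * 29.6^2 + 0.192 * 212 - 44
CN = 14.01856 + 40.704 - 44 = 10.72256

10.72256


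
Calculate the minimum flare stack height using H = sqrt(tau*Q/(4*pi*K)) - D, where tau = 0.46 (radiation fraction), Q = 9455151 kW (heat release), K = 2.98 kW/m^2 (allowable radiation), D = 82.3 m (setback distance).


tau*Q/(4*pi*K) = 0.46 * 9455151 / (4 * pi * 2.98) = 116145
sqrt(116145) = 340.801
H = 340.801 - 82.3 = 258.5

258.5 m


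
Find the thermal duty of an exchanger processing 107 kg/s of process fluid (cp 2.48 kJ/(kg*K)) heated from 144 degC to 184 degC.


Q = m_dot * cp * delta_T
delta_T = 184 - 144 = 40 K
Q = 107 * 2.48 * 40
= 265.36 * 40
= 10614.4 kW

10614.4 kW


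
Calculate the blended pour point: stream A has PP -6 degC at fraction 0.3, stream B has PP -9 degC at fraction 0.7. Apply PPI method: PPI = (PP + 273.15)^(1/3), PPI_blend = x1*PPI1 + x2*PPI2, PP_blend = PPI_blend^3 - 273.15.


PPI_1 = (-6 + 273.15)^(1/3) = 6.440482
PPI_2 = (-9 + 273.15)^(1/3) = 6.416283
PPI_blend = 0.3 * 6.440482 + 0.7 * 6.416283 = 6.423543
PP_blend = 6.423543^3 - 273.15 = 265.0476 - 273.15 = -8.1

-8.1 degC


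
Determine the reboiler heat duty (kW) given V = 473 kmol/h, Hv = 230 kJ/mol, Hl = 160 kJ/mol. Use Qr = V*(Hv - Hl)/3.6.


Qr = 473 * (230 - 160) / 3.6 = 473 * 70 / 3.6 = 9197

9197 kW


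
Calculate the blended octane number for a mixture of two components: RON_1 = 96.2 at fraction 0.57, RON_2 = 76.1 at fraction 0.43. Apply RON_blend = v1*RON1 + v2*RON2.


Linear blending: RON_blend = sum(vi * RONi)
Contribution 1: 0.57 * 96.2 = 54.834
Contribution 2: 0.43 * 76.1 = 32.723
RON_blend = 54.834 + 32.723 = 87.557

87.557


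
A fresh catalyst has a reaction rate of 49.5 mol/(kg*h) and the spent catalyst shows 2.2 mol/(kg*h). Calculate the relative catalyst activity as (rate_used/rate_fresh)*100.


Activity (%) = (rate_used / rate_fresh) * 100
rate_used = 2.2, rate_fresh = 49.5
= (2.2 / 49.5) * 100
= 0.04444 * 100 = 4.444

4.444 %


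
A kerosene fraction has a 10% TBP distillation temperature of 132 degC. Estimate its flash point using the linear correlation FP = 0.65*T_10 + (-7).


FP = 0.65 * 132 + (-7) = 78.8

78.8 degC


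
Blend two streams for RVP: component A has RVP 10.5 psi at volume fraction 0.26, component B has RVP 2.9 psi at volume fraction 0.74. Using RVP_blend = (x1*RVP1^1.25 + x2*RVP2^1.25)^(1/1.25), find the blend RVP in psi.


Chevron index: RVP_blend = (sum xi*RVPi^1.25)^(1/1.25)
RVP^1.25 terms: 0.26 * 10.5^1.25 + 0.74 * 2.9^1.25 = 7.71474
RVP_blend = 7.71474^(1/1.25) = 5.127

5.127 psi


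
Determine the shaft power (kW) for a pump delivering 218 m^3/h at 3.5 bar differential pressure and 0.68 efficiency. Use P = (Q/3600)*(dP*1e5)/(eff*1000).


Q = 218 / 3600 = 0.0605556 m^3/s
P = 0.0605556 * (3.5 * 1e5) / 0.68 / 1000 = 31.17

31.17 kW


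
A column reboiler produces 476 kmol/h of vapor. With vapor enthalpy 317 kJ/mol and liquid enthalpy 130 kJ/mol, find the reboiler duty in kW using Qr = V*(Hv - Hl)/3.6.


Qr = 476 * (317 - 130) / 3.6 = 476 * 187 / 3.6 = 24730

24730 kW


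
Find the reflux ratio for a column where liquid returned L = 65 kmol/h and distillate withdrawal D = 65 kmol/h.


Reflux ratio definition: R = L / D (liquid returned / distillate withdrawn)
L = 65 kmol/h, D = 65 kmol/h
R = 65 / 65 = 1.000

1.000


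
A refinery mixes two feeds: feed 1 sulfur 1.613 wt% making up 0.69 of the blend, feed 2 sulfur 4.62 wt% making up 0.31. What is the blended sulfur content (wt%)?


Linear sulfur blending: S_blend = x1*S1 + x2*S2
Contribution 1: 0.69 * 1.613 = 1.11297 wt%
Contribution 2: 0.31 * 4.62 = 1.4322 wt%
S_blend = 1.11297 + 1.4322 = 2.54517

2.54517 wt%


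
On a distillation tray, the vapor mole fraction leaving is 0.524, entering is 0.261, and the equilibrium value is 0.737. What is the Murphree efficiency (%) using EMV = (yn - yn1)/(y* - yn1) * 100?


Murphree vapor efficiency: EMV = (y_n - y_(n-1)) / (y*_n - y_(n-1)) * 100
EMV = (0.524 - 0.261) / (0.737 - 0.261) * 100 = 0.263 / 0.476 * 100 = 55.25

55.25 %


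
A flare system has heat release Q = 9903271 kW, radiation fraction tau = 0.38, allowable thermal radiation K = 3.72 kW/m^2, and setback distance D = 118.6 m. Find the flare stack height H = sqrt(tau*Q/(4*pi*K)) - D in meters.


tau*Q/(4*pi*K) = 0.38 * 9903271 / (4 * pi * 3.72) = 80502.5
sqrt(80502.5) = 283.73
H = 283.73 - 118.6 = 165.1

165.1 m


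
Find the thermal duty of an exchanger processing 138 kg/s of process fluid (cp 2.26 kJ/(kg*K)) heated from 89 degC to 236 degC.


Q = m_dot * cp * delta_T
delta_T = 236 - 89 = 147 K
Q = 138 * 2.26 * 147
= 311.88 * 147
= 45846.36 kW

45846.36 kW


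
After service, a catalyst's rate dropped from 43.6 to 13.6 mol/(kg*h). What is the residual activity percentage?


Activity (%) = (rate_used / rate_fresh) * 100
rate_used = 13.6, rate_fresh = 43.6
= (13.6 / 43.6) * 100
= 0.3119 * 100 = 31.19

31.19 %


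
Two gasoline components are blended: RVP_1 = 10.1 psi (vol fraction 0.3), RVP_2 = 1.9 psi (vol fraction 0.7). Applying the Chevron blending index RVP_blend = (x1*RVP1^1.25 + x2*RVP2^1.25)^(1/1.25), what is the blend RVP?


Chevron index: RVP_blend = (sum xi*RVPi^1.25)^(1/1.25)
RVP^1.25 terms: 0.3 * 10.1^1.25 + 0.7 * 1.9^1.25 = 6.9631
RVP_blend = 6.9631^(1/1.25) = 4.723

4.723 psi


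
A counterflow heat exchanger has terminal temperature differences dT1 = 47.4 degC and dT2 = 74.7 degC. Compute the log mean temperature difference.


LMTD = (dT1 - dT2) / ln(dT1/dT2)
= (47.4 - 74.7) / ln(47.4 / 74.7) = -27.3 / -0.454858 = 60.02

60.02 degC


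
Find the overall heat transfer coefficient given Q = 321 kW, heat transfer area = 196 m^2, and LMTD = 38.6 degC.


From Q = U*A*LMTD, U = Q / (A * LMTD)
U = 321 / (196 * 38.6) = 321 / 7565.6 = 0.04243

0.04243 kW/(m^2*K)


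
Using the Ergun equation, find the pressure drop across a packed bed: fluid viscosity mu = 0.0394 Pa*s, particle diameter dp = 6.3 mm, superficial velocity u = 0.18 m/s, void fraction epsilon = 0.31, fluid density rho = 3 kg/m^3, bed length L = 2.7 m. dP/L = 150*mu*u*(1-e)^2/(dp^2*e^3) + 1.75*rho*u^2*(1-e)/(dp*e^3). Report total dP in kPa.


dp = 6.3 mm = 0.0063 m
Viscous term = 150*0.0394*0.18*(1-0.31)^2 / (0.0063^2*0.31^3) = 428343
Inertial term = 1.75*3*0.18^2*(1-0.31) / (0.0063*0.31^3) = 625.357
dP/L = 428343 + 625.357 = 428968 Pa/m
dP = 428968 * 2.7 / 1000 = 1158 kPa

1158 kPa


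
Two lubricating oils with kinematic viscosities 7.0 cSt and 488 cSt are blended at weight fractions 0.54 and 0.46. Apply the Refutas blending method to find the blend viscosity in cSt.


Refutas method: VBN_i = 14.534*ln(ln(visc_i + 0.8)) + 10.975, blended linearly by mass fraction; since VBN is linear in VBI_i = ln(ln(visc_i + 0.8)) and the fractions sum to 1, blend VBI directly: visc = exp(exp(VBI_blend)) - 0.8
VBI_1 = ln(ln(7.0 + 0.8)) = 0.719849
VBI_2 = ln(ln(488 + 0.8)) = 1.82325
VBI_blend = 0.54 * 0.719849 + 0.46 * 1.82325 = 1.22741
visc_blend = exp(exp(1.22741)) - 0.8 = 29.54

29.54 cSt


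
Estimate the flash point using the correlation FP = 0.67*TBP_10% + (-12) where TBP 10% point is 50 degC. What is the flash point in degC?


FP = 0.67 * 50 + (-12) = 21.5

21.5 degC


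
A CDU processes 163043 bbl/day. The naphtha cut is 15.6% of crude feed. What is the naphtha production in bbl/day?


Crude throughput = 163043 bbl/day
Fraction yield = 15.6%
yield = throughput * fraction / 100
yield = 163043 * 15.6 / 100 = 25434.708

25434.708 bbl/day


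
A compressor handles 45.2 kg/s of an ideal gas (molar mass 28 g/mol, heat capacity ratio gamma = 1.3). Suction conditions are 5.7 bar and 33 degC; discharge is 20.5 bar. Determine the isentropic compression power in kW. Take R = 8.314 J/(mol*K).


Isentropic work: W = m*(gamma/(gamma-1))*(R*T1/MW)*((P2/P1)^((gamma-1)/gamma) - 1)
T1 = 33 + 273.15 = 306.15 K
Pressure ratio = 20.5 / 5.7 = 3.59649
Exponent = (1.3 - 1)/1.3 = 0.230769
(P2/P1)^exp - 1 = 3.59649^0.230769 - 1 = 0.34363
W = 45.2 * 1.3 / 0.3 * 8.314 * 306.15 / 28 * 0.34363 = 6118

6118 kW


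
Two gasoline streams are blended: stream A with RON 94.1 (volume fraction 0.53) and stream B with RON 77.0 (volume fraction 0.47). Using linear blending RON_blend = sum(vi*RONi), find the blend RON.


Linear blending: RON_blend = sum(vi * RONi)
Contribution 1: 0.53 * 94.1 = 49.873
Contribution 2: 0.47 * 77.0 = 36.19
RON_blend = 49.873 + 36.19 = 86.063

86.063


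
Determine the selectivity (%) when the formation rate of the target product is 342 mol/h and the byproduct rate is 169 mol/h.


Selectivity = desired / (desired + undesired) * 100
Total products = 342 + 169 = 511 mol/h
S = 342 / 511 * 100
= 0.6693 * 100
= 66.93 %

66.93 %


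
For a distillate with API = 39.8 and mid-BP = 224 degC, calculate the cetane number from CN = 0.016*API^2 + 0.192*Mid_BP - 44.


CN = 0.016 * 39.8^2 + 0.192 * 224 - 44
CN = 25.34464 + 43.008 - 44 = 24.35264

24.35264


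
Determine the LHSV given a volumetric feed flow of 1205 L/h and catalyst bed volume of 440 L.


LHSV = volumetric feed rate / catalyst volume
= 1205 L/h / 440 L
= 2.739 h^-1

2.739 h^-1


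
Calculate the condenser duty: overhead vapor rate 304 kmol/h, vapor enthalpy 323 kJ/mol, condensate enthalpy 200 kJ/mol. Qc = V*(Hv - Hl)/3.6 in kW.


Qc = 304 * (323 - 200) / 3.6 = 304 * 123 / 3.6 = 10390

10390 kW


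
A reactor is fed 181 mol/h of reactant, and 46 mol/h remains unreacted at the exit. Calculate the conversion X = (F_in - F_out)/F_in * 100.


X = (F_in - F_out) / F_in * 100
Moles reacted = 181 - 46 = 135
X = 135 / 181 * 100
= 0.7459 * 100
= 74.59 %

74.59 %


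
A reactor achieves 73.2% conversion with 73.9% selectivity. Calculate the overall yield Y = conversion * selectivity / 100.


Overall yield = conversion (%) * selectivity (%) / 100
Conversion = 73.2%, Selectivity = 73.9%
Y = 73.2 * 73.9 / 100
= 54.0948 %

54.0948 %


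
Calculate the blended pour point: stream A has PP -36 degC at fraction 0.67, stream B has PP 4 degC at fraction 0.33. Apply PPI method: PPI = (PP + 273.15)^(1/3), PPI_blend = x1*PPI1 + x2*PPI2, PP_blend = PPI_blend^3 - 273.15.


PPI_1 = (-36 + 273.15)^(1/3) = 6.189768
PPI_2 = (4 + 273.15)^(1/3) = 6.51986
PPI_blend = 0.67 * 6.189768 + 0.33 * 6.51986 = 6.298698
PP_blend = 6.298698^3 - 273.15 = 249.892 - 273.15 = -23.26

-23.26 degC


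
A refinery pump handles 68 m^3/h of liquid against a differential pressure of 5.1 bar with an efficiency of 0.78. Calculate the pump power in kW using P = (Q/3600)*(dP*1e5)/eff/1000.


Q = 68 / 3600 = 0.0188889 m^3/s
P = 0.0188889 * (5.1 * 1e5) / 0.78 / 1000 = 12.35

12.35 kW


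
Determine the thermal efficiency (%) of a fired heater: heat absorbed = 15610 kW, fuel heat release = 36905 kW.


Furnace efficiency = Q_absorbed / Q_fuel * 100
= 15610 / 36905 * 100 = 42.30

42.30 %


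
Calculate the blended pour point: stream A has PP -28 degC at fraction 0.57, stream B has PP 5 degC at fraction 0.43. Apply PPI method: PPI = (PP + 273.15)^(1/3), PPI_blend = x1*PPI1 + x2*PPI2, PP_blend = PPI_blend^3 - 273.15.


PPI_1 = (-28 + 273.15)^(1/3) = 6.258601
PPI_2 = (5 + 273.15)^(1/3) = 6.527693
PPI_blend = 0.57 * 6.258601 + 0.43 * 6.527693 = 6.374311
PP_blend = 6.374311^3 - 273.15 = 259 - 273.15 = -14.15

-14.15 degC


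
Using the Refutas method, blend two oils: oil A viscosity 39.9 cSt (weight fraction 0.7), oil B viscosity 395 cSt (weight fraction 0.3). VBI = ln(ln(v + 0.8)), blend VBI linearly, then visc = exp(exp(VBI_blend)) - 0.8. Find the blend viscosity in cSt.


Refutas method: VBN_i = 14.534*ln(ln(visc_i + 0.8)) + 10.975, blended linearly by mass fraction; since VBN is linear in VBI_i = ln(ln(visc_i + 0.8)) and the fractions sum to 1, blend VBI directly: visc = exp(exp(VBI_blend)) - 0.8
VBI_1 = ln(ln(39.9 + 0.8)) = 1.31001
VBI_2 = ln(ln(395 + 0.8)) = 1.78857
VBI_blend = 0.7 * 1.31001 + 0.3 * 1.78857 = 1.45358
visc_blend = exp(exp(1.45358)) - 0.8 = 71.33

71.33 cSt


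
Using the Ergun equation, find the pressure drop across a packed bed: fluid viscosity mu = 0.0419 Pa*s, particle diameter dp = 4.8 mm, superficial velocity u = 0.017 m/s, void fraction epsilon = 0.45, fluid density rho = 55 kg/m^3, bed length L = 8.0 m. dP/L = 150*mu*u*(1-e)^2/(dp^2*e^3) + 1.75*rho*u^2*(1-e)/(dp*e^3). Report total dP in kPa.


dp = 4.8 mm = 0.0048 m
Viscous term = 150*0.0419*0.017*(1-0.45)^2 / (0.0048^2*0.45^3) = 15394.3
Inertial term = 1.75*55*0.017^2*(1-0.45) / (0.0048*0.45^3) = 34.977
dP/L = 15394.3 + 34.977 = 15429.3 Pa/m
dP = 15429.3 * 8.0 / 1000 = 123.4 kPa

123.4 kPa


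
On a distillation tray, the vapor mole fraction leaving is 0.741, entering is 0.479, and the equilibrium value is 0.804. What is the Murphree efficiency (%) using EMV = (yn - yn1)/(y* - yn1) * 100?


Murphree vapor efficiency: EMV = (y_n - y_(n-1)) / (y*_n - y_(n-1)) * 100
EMV = (0.741 - 0.479) / (0.804 - 0.479) * 100 = 0.262 / 0.325 * 100 = 80.62

80.62 %


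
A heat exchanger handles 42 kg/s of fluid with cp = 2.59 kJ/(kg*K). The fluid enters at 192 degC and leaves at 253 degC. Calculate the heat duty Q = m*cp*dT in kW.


Q = m_dot * cp * delta_T
delta_T = 253 - 192 = 61 K
Q = 42 * 2.59 * 61
= 108.78 * 61
= 6635.58 kW

6635.58 kW


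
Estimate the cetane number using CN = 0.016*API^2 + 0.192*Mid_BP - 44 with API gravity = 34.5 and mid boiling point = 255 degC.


CN = 0.016 * 34.5^2 + 0.192 * 255 - 44
CN = 19.044 + 48.96 - 44 = 24.004

24.004


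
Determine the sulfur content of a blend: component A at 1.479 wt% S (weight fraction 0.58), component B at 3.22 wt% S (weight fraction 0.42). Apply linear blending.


Linear sulfur blending: S_blend = x1*S1 + x2*S2
Contribution 1: 0.58 * 1.479 = 0.85782 wt%
Contribution 2: 0.42 * 3.22 = 1.3524 wt%
S_blend = 0.85782 + 1.3524 = 2.21022

2.21022 wt%


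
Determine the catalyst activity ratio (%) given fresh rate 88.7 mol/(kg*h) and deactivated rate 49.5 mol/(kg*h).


Activity (%) = (rate_used / rate_fresh) * 100
rate_used = 49.5, rate_fresh = 88.7
= (49.5 / 88.7) * 100
= 0.5581 * 100 = 55.81

55.81 %


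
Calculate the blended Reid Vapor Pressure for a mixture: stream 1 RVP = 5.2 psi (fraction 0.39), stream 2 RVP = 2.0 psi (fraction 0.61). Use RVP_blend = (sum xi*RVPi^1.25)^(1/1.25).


Chevron index: RVP_blend = (sum xi*RVPi^1.25)^(1/1.25)
RVP^1.25 terms: 0.39 * 5.2^1.25 + 0.61 * 2.0^1.25 = 4.51328
RVP_blend = 4.51328^(1/1.25) = 3.339

3.339 psi


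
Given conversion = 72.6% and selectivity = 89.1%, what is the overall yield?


Overall yield = conversion (%) * selectivity (%) / 100
Conversion = 72.6%, Selectivity = 89.1%
Y = 72.6 * 89.1 / 100
= 64.6866 %

64.6866 %


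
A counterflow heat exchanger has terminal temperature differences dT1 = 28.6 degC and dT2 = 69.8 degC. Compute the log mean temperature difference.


LMTD = (dT1 - dT2) / ln(dT1/dT2)
= (28.6 - 69.8) / ln(28.6 / 69.8) = -41.2 / -0.892227 = 46.18

46.18 degC


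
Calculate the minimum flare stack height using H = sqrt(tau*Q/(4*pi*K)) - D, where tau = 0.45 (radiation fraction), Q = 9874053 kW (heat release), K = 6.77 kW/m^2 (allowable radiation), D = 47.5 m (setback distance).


tau*Q/(4*pi*K) = 0.45 * 9874053 / (4 * pi * 6.77) = 52228.7
sqrt(52228.7) = 228.536
H = 228.536 - 47.5 = 181.0

181.0 m


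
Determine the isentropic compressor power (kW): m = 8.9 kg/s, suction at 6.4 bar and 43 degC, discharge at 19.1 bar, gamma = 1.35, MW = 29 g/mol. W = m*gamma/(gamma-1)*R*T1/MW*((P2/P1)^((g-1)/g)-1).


Isentropic work: W = m*(gamma/(gamma-1))*(R*T1/MW)*((P2/P1)^((gamma-1)/gamma) - 1)
T1 = 43 + 273.15 = 316.15 K
Pressure ratio = 19.1 / 6.4 = 2.98438
Exponent = (1.35 - 1)/1.35 = 0.259259
(P2/P1)^exp - 1 = 2.98438^0.259259 - 1 = 0.327731
W = 8.9 * 1.35 / 0.35 * 8.314 * 316.15 / 29 * 0.327731 = 1020

1020 kW


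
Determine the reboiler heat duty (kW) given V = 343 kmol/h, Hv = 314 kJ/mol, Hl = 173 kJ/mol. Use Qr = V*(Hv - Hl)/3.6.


Qr = 343 * (314 - 173) / 3.6 = 343 * 141 / 3.6 = 13430

13430 kW


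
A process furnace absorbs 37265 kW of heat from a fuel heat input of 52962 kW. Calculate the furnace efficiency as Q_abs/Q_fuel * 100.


Furnace efficiency = Q_absorbed / Q_fuel * 100
= 37265 / 52962 * 100 = 70.36

70.36 %


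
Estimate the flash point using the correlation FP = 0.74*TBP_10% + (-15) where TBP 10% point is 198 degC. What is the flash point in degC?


FP = 0.74 * 198 + (-15) = 131.52

131.52 degC


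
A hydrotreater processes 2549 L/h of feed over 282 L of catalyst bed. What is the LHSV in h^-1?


LHSV = volumetric feed rate / catalyst volume
= 2549 L/h / 282 L
= 9.039 h^-1

9.039 h^-1


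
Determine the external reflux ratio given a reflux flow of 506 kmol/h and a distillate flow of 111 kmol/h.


Reflux ratio definition: R = L / D (liquid returned / distillate withdrawn)
L = 506 kmol/h, D = 111 kmol/h
R = 506 / 111 = 4.559

4.559


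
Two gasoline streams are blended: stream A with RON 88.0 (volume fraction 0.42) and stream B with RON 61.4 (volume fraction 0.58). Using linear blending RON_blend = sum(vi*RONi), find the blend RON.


Linear blending: RON_blend = sum(vi * RONi)
Contribution 1: 0.42 * 88.0 = 36.96
Contribution 2: 0.58 * 61.4 = 35.612
RON_blend = 36.96 + 35.612 = 72.572

72.572


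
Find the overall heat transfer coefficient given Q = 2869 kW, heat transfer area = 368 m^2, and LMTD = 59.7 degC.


From Q = U*A*LMTD, U = Q / (A * LMTD)
U = 2869 / (368 * 59.7) = 2869 / 21969.6 = 0.1306

0.1306 kW/(m^2*K)


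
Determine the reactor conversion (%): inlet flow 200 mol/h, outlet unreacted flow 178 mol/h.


X = (F_in - F_out) / F_in * 100
Moles reacted = 200 - 178 = 22
X = 22 / 200 * 100
= 0.1100 * 100
= 11.00 %

11.00 %


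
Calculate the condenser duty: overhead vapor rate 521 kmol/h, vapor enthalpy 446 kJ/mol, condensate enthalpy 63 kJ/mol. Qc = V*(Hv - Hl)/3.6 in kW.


Qc = 521 * (446 - 63) / 3.6 = 521 * 383 / 3.6 = 55430

55430 kW


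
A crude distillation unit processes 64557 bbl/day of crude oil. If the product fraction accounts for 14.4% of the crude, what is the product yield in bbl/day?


Crude throughput = 64557 bbl/day
Fraction yield = 14.4%
yield = throughput * fraction / 100
yield = 64557 * 14.4 / 100 = 9296.208

9296.208 bbl/day


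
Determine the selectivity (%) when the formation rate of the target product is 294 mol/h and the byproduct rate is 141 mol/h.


Selectivity = desired / (desired + undesired) * 100
Total products = 294 + 141 = 435 mol/h
S = 294 / 435 * 100
= 0.6759 * 100
= 67.59 %

67.59 %


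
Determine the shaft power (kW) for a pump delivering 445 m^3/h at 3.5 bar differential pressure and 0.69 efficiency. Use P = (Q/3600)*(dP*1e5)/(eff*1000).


Q = 445 / 3600 = 0.123611 m^3/s
P = 0.123611 * (3.5 * 1e5) / 0.69 / 1000 = 62.70

62.70 kW


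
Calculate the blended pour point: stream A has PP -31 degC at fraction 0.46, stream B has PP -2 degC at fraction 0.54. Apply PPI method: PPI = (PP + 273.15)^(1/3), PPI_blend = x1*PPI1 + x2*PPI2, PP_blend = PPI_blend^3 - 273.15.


PPI_1 = (-31 + 273.15)^(1/3) = 6.232967
PPI_2 = (-2 + 273.15)^(1/3) = 6.472467
PPI_blend = 0.46 * 6.232967 + 0.54 * 6.472467 = 6.362297
PP_blend = 6.362297^3 - 273.15 = 257.5383 - 273.15 = -15.61

-15.61 degC


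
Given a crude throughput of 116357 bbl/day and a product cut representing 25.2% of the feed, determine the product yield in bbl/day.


Crude throughput = 116357 bbl/day
Fraction yield = 25.2%
yield = throughput * fraction / 100
yield = 116357 * 25.2 / 100 = 29321.964

29321.964 bbl/day


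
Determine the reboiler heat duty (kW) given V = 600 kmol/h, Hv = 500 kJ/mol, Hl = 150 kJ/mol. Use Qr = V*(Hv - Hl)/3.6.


Qr = 600 * (500 - 150) / 3.6 = 600 * 350 / 3.6 = 58330

58330 kW


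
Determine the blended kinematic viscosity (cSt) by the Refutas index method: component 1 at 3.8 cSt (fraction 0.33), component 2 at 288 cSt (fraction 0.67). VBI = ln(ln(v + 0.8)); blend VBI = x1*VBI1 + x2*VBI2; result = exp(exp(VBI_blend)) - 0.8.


Refutas method: VBN_i = 14.534*ln(ln(visc_i + 0.8)) + 10.975, blended linearly by mass fraction; since VBN is linear in VBI_i = ln(ln(visc_i + 0.8)) and the fractions sum to 1, blend VBI directly: visc = exp(exp(VBI_blend)) - 0.8
VBI_1 = ln(ln(3.8 + 0.8)) = 0.422687
VBI_2 = ln(ln(288 + 0.8)) = 1.73444
VBI_blend = 0.33 * 0.422687 + 0.67 * 1.73444 = 1.30156
visc_blend = exp(exp(1.30156)) - 0.8 = 38.65

38.65 cSt


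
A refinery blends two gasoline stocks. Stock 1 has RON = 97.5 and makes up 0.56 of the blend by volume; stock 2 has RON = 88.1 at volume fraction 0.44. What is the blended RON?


Linear blending: RON_blend = sum(vi * RONi)
Contribution 1: 0.56 * 97.5 = 54.6
Contribution 2: 0.44 * 88.1 = 38.764
RON_blend = 54.6 + 38.764 = 93.364

93.364


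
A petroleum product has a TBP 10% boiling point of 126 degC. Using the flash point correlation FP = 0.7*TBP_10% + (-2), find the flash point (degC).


FP = 0.7 * 126 + (-2) = 86.2

86.2 degC


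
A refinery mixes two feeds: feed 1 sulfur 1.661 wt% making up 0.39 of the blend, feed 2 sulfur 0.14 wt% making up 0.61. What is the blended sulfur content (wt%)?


Linear sulfur blending: S_blend = x1*S1 + x2*S2
Contribution 1: 0.39 * 1.661 = 0.64779 wt%
Contribution 2: 0.61 * 0.14 = 0.0854 wt%
S_blend = 0.64779 + 0.0854 = 0.73319

0.73319 wt%


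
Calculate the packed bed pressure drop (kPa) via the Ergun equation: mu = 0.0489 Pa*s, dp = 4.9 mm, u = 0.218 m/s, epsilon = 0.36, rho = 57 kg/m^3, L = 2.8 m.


dp = 4.9 mm = 0.0049 m
Viscous term = 150*0.0489*0.218*(1-0.36)^2 / (0.0049^2*0.36^3) = 584678
Inertial term = 1.75*57*0.218^2*(1-0.36) / (0.0049*0.36^3) = 13271
dP/L = 584678 + 13271 = 597949 Pa/m
dP = 597949 * 2.8 / 1000 = 1674 kPa

1674 kPa


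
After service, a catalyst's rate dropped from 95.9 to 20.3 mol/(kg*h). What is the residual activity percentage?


Activity (%) = (rate_used / rate_fresh) * 100
rate_used = 20.3, rate_fresh = 95.9
= (20.3 / 95.9) * 100
= 0.2117 * 100 = 21.17

21.17 %


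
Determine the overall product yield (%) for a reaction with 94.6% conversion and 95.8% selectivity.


Overall yield = conversion (%) * selectivity (%) / 100
Conversion = 94.6%, Selectivity = 95.8%
Y = 94.6 * 95.8 / 100
= 90.6268 %

90.6268 %


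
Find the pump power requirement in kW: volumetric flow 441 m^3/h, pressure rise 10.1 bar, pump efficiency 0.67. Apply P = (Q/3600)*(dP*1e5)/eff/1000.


Q = 441 / 3600 = 0.1225 m^3/s
P = 0.1225 * (10.1 * 1e5) / 0.67 / 1000 = 184.7

184.7 kW


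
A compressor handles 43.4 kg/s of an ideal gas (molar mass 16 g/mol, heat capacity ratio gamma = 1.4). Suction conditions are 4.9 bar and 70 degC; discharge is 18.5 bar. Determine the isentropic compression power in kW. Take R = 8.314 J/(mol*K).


Isentropic work: W = m*(gamma/(gamma-1))*(R*T1/MW)*((P2/P1)^((gamma-1)/gamma) - 1)
T1 = 70 + 273.15 = 343.15 K
Pressure ratio = 18.5 / 4.9 = 3.77551
Exponent = (1.4 - 1)/1.4 = 0.285714
(P2/P1)^exp - 1 = 3.77551^0.285714 - 1 = 0.461672
W = 43.4 * 1.4 / 0.4 * 8.314 * 343.15 / 16 * 0.461672 = 12500

12500 kW


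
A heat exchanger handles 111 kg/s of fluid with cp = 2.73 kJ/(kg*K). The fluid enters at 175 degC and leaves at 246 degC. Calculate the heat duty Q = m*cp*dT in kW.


Q = m_dot * cp * delta_T
delta_T = 246 - 175 = 71 K
Q = 111 * 2.73 * 71
= 303.03 * 71
= 21515.13 kW

21515.13 kW


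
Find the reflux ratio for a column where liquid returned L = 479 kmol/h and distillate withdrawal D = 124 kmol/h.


Reflux ratio definition: R = L / D (liquid returned / distillate withdrawn)
L = 479 kmol/h, D = 124 kmol/h
R = 479 / 124 = 3.863

3.863


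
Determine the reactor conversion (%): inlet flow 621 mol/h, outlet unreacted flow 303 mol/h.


X = (F_in - F_out) / F_in * 100
Moles reacted = 621 - 303 = 318
X = 318 / 621 * 100
= 0.5121 * 100
= 51.21 %

51.21 %


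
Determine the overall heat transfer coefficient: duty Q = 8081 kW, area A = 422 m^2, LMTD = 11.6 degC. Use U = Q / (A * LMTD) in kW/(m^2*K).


From Q = U*A*LMTD, U = Q / (A * LMTD)
U = 8081 / (422 * 11.6) = 8081 / 4895.2 = 1.651

1.651 kW/(m^2*K)


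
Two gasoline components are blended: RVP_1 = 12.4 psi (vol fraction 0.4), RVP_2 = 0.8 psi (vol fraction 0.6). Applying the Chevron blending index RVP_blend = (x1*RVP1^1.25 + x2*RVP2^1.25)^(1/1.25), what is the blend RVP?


Chevron index: RVP_blend = (sum xi*RVPi^1.25)^(1/1.25)
RVP^1.25 terms: 0.4 * 12.4^1.25 + 0.6 * 0.8^1.25 = 9.76154
RVP_blend = 9.76154^(1/1.25) = 6.189

6.189 psi


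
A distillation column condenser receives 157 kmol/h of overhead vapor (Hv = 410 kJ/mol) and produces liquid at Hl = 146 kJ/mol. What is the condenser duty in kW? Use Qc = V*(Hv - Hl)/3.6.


Qc = 157 * (410 - 146) / 3.6 = 157 * 264 / 3.6 = 11510

11510 kW


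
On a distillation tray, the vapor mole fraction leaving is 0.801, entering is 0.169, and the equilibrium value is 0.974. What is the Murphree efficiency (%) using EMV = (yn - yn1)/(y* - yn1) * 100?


Murphree vapor efficiency: EMV = (y_n - y_(n-1)) / (y*_n - y_(n-1)) * 100
EMV = (0.801 - 0.169) / (0.974 - 0.169) * 100 = 0.632 / 0.805 * 100 = 78.51

78.51 %


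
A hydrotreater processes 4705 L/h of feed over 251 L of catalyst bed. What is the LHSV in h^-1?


LHSV = volumetric feed rate / catalyst volume
= 4705 L/h / 251 L
= 18.75 h^-1

18.75 h^-1


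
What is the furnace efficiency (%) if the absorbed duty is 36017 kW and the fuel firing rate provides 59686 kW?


Furnace efficiency = Q_absorbed / Q_fuel * 100
= 36017 / 59686 * 100 = 60.34

60.34 %


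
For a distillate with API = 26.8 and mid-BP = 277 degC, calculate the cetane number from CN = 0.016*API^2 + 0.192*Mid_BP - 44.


CN = 0.016 * 26.8^2 + 0.192 * 277 - 44
CN = 11.49184 + 53.184 - 44 = 20.67584

20.67584


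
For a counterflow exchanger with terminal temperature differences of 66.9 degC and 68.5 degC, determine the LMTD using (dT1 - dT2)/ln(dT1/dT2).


LMTD = (dT1 - dT2) / ln(dT1/dT2)
= (66.9 - 68.5) / ln(66.9 / 68.5) = -1.6 / -0.0236348 = 67.70

67.70 degC


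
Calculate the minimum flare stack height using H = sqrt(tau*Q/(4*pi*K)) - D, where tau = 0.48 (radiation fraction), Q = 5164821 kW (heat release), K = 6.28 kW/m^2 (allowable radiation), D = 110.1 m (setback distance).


tau*Q/(4*pi*K) = 0.48 * 5164821 / (4 * pi * 6.28) = 31414.3
sqrt(31414.3) = 177.241
H = 177.241 - 110.1 = 67.14

67.14 m


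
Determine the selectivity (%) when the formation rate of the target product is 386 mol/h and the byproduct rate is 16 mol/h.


Selectivity = desired / (desired + undesired) * 100
Total products = 386 + 16 = 402 mol/h
S = 386 / 402 * 100
= 0.9602 * 100
= 96.02 %

96.02 %


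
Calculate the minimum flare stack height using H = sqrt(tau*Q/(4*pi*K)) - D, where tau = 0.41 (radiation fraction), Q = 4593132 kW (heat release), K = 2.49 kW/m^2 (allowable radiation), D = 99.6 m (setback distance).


tau*Q/(4*pi*K) = 0.41 * 4593132 / (4 * pi * 2.49) = 60184.3
sqrt(60184.3) = 245.325
H = 245.325 - 99.6 = 145.7

145.7 m


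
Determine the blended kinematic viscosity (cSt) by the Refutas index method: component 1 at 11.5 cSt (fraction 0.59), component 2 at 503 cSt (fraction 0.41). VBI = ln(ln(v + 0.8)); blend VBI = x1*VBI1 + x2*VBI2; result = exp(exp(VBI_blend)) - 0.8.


Refutas method: VBN_i = 14.534*ln(ln(visc_i + 0.8)) + 10.975, blended linearly by mass fraction; since VBN is linear in VBI_i = ln(ln(visc_i + 0.8)) and the fractions sum to 1, blend VBI directly: visc = exp(exp(VBI_blend)) - 0.8
VBI_1 = ln(ln(11.5 + 0.8)) = 0.920123
VBI_2 = ln(ln(503 + 0.8)) = 1.82812
VBI_blend = 0.59 * 0.920123 + 0.41 * 1.82812 = 1.2924
visc_blend = exp(exp(1.2924)) - 0.8 = 37.35

37.35 cSt


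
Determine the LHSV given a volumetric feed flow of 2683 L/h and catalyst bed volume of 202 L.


LHSV = volumetric feed rate / catalyst volume
= 2683 L/h / 202 L
= 13.28 h^-1

13.28 h^-1


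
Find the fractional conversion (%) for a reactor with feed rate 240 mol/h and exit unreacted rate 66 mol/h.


X = (F_in - F_out) / F_in * 100
Moles reacted = 240 - 66 = 174
X = 174 / 240 * 100
= 0.7250 * 100
= 72.50 %

72.50 %


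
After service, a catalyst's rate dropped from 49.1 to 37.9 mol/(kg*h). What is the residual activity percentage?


Activity (%) = (rate_used / rate_fresh) * 100
rate_used = 37.9, rate_fresh = 49.1
= (37.9 / 49.1) * 100
= 0.7719 * 100 = 77.19

77.19 %


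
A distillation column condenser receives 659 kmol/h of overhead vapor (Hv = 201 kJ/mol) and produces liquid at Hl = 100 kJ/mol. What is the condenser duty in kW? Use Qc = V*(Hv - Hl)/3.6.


Qc = 659 * (201 - 100) / 3.6 = 659 * 101 / 3.6 = 18490

18490 kW


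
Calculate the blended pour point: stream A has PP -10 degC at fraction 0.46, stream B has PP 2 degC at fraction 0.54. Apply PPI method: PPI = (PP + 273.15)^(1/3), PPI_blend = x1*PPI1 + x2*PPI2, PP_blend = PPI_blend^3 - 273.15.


PPI_1 = (-10 + 273.15)^(1/3) = 6.408176
PPI_2 = (2 + 273.15)^(1/3) = 6.504139
PPI_blend = 0.46 * 6.408176 + 0.54 * 6.504139 = 6.459996
PP_blend = 6.459996^3 - 273.15 = 269.5856 - 273.15 = -3.56

-3.56 degC


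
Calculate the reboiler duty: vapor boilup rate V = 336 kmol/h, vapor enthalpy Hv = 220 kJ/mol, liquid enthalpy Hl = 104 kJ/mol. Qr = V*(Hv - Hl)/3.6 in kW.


Qr = 336 * (220 - 104) / 3.6 = 336 * 116 / 3.6 = 10830

10830 kW


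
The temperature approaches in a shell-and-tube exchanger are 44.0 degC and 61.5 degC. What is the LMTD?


LMTD = (dT1 - dT2) / ln(dT1/dT2)
= (44.0 - 61.5) / ln(44.0 / 61.5) = -17.5 / -0.334848 = 52.26

52.26 degC


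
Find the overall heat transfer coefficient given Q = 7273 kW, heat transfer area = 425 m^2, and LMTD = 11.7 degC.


From Q = U*A*LMTD, U = Q / (A * LMTD)
U = 7273 / (425 * 11.7) = 7273 / 4972.5 = 1.463

1.463 kW/(m^2*K)


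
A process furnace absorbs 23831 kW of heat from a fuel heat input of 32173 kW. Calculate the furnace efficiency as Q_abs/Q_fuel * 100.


Furnace efficiency = Q_absorbed / Q_fuel * 100
= 23831 / 32173 * 100 = 74.07

74.07 %


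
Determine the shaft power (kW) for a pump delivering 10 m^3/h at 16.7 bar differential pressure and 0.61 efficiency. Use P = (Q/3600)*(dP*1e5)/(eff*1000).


Q = 10 / 3600 = 0.00277778 m^3/s
P = 0.00277778 * (16.7 * 1e5) / 0.61 / 1000 = 7.605

7.605 kW


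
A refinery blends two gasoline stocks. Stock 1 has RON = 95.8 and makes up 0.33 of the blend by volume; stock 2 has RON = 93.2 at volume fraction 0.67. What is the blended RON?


Linear blending: RON_blend = sum(vi * RONi)
Contribution 1: 0.33 * 95.8 = 31.614
Contribution 2: 0.67 * 93.2 = 62.444
RON_blend = 31.614 + 62.444 = 94.058

94.058


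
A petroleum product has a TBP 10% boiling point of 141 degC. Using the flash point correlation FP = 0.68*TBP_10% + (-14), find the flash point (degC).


FP = 0.68 * 141 + (-14) = 81.88

81.88 degC


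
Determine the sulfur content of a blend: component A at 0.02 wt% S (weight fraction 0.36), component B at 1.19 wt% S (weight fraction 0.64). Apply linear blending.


Linear sulfur blending: S_blend = x1*S1 + x2*S2
Contribution 1: 0.36 * 0.02 = 0.0072 wt%
Contribution 2: 0.64 * 1.19 = 0.7616 wt%
S_blend = 0.0072 + 0.7616 = 0.7688

0.7688 wt%


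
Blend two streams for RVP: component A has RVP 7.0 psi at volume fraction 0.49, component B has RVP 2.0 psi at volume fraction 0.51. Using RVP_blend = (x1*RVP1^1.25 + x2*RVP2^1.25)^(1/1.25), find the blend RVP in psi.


Chevron index: RVP_blend = (sum xi*RVPi^1.25)^(1/1.25)
RVP^1.25 terms: 0.49 * 7.0^1.25 + 0.51 * 2.0^1.25 = 6.79215
RVP_blend = 6.79215^(1/1.25) = 4.630

4.630 psi


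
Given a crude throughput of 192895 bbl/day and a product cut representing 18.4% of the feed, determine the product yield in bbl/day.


Crude throughput = 192895 bbl/day
Fraction yield = 18.4%
yield = throughput * fraction / 100
yield = 192895 * 18.4 / 100 = 35492.68

35492.68 bbl/day


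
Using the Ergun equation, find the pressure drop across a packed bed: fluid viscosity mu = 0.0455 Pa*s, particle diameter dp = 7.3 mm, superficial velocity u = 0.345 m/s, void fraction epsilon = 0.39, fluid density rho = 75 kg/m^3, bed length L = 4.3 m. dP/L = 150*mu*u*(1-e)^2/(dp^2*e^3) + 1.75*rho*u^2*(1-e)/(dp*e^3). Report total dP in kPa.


dp = 7.3 mm = 0.0073 m
Viscous term = 150*0.0455*0.345*(1-0.39)^2 / (0.0073^2*0.39^3) = 277167
Inertial term = 1.75*75*0.345^2*(1-0.39) / (0.0073*0.39^3) = 22006.5
dP/L = 277167 + 22006.5 = 299174 Pa/m
dP = 299174 * 4.3 / 1000 = 1286 kPa

1286 kPa
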